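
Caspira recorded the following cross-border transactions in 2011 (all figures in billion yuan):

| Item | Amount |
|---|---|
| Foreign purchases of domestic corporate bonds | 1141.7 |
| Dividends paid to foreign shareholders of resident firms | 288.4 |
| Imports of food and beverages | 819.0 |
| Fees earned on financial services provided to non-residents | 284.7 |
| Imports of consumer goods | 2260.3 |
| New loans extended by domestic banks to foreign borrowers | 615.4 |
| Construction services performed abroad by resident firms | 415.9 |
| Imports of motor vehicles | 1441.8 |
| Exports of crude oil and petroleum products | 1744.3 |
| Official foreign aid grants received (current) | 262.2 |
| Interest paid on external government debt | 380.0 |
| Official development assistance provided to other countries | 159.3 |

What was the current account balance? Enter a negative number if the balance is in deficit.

-2641.7

Goods: -819.0 - 1441.8 + 1744.3 - 2260.3 = -2776.8
Services: 284.7 + 415.9 = 700.6
Primary income: -288.4 - 380.0 = -668.4
Secondary income: 262.2 - 159.3 = 102.9
Current account = (-2776.8) + 700.6 + (-668.4) + 102.9 = -2641.7
(Excluded from the current account — financial account: foreign purchases of domestic corporate bonds 1141.7, new loans extended by domestic banks to foreign borrowers 615.4.)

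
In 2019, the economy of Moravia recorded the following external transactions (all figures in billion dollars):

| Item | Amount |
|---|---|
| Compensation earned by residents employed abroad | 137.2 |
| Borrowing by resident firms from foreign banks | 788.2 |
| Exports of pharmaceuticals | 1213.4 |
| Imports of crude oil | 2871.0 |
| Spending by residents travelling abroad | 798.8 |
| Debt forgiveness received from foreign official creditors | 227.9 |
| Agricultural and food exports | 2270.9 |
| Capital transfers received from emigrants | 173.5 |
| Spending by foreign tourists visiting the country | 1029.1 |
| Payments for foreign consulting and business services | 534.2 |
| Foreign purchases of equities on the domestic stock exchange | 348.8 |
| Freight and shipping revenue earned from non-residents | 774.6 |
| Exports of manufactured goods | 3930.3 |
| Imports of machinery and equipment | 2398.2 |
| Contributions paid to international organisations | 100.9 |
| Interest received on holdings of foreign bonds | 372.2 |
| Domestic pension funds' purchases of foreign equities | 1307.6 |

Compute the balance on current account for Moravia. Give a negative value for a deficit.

Goods: -2871.0 + 1213.4 + 3930.3 + 2270.9 - 2398.2 = 2145.4
Services: 1029.1 + 774.6 - 534.2 - 798.8 = 470.7
Primary income: 137.2 + 372.2 = 509.4
Secondary income: -100.9
Current account = 2145.4 + 470.7 + 509.4 + (-100.9) = 3024.6
(Excluded from the current account — financial account: borrowing by resident firms from foreign banks 788.2, foreign purchases of equities on the domestic stock exchange 348.8, domestic pension funds' purchases of foreign equities 1307.6; capital account: debt forgiveness received from foreign official creditors 227.9, capital transfers received from emigrants 173.5.)

3024.6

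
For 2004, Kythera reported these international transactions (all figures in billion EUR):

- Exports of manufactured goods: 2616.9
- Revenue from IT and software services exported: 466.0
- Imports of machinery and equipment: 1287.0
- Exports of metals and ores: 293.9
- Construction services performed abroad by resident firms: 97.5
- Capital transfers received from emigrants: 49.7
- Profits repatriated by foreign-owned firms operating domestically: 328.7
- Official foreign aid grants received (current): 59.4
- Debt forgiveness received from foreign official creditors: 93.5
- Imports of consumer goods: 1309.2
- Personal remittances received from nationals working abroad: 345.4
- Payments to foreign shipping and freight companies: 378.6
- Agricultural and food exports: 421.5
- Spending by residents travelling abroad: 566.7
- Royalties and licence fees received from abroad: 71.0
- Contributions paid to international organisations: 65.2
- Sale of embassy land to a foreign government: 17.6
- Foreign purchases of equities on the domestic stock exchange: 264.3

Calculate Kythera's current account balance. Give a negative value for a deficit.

Goods: 293.9 + 2616.9 - 1309.2 - 1287.0 + 421.5 = 736.1
Services: 466.0 + 71.0 + 97.5 - 378.6 - 566.7 = -310.8
Primary income: -328.7
Secondary income: -65.2 + 59.4 + 345.4 = 339.6
Current account = 736.1 + (-310.8) + (-328.7) + 339.6 = 436.2
(Excluded from the current account — capital account: capital transfers received from emigrants 49.7, debt forgiveness received from foreign official creditors 93.5, sale of embassy land to a foreign government 17.6; financial account: foreign purchases of equities on the domestic stock exchange 264.3.)

436.2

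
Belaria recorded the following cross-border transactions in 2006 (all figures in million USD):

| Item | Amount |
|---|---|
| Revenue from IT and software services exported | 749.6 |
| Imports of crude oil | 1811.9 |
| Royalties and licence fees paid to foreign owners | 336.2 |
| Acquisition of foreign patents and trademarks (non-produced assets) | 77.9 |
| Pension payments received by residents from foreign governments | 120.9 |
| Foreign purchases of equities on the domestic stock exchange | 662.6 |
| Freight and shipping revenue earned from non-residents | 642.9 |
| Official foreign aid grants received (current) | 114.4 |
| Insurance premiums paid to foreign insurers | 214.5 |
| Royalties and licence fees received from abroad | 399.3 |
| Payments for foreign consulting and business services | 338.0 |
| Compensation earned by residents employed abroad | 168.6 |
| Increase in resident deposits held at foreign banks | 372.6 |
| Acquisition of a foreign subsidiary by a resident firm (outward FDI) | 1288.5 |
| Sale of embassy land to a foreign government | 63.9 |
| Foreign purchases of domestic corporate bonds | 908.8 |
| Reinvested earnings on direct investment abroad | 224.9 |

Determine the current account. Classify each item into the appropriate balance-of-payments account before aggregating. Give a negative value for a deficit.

-280.0

Goods: -1811.9
Services: 642.9 + 399.3 + 749.6 - 338.0 - 214.5 - 336.2 = 903.1
Primary income: 168.6 + 224.9 = 393.5
Secondary income: 114.4 + 120.9 = 235.3
Current account = (-1811.9) + 903.1 + 393.5 + 235.3 = -280.0
(Excluded from the current account — capital account: acquisition of foreign patents and trademarks (non-produced assets) 77.9, sale of embassy land to a foreign government 63.9; financial account: foreign purchases of equities on the domestic stock exchange 662.6, increase in resident deposits held at foreign banks 372.6, acquisition of a foreign subsidiary by a resident firm (outward FDI) 1288.5, foreign purchases of domestic corporate bonds 908.8.)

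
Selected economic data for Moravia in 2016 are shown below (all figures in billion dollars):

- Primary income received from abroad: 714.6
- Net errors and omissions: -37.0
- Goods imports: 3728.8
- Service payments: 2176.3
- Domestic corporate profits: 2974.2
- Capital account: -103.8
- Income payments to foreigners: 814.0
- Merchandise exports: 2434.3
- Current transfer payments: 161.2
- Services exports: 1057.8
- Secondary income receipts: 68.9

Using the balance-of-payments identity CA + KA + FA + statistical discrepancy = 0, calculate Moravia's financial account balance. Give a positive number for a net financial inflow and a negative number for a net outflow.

Goods balance = 2434.3 - 3728.8 = -1294.5
Services balance = 1057.8 - 2176.3 = -1118.5
Trade balance (goods + services) = -1294.5 + (-1118.5) = -2413.0
Net primary income = 714.6 - 814.0 = -99.4
Net secondary income = 68.9 - 161.2 = -92.3
Current account = -2413.0 + (-99.4) + (-92.3) = -2604.7
Financial account = -(-2604.7 + (-103.8) + (-37.0)) = 2745.5

2745.5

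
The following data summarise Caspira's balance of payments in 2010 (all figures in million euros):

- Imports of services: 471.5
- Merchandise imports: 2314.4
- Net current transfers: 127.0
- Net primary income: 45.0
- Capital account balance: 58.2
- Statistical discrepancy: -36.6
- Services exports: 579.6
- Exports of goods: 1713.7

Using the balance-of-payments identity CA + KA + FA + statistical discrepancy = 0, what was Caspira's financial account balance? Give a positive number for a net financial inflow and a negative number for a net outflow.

Goods balance = 1713.7 - 2314.4 = -600.7
Services balance = 579.6 - 471.5 = 108.1
Trade balance (goods + services) = -600.7 + 108.1 = -492.6
Net primary income = 45.0
Net secondary income = 127.0
Current account = -492.6 + 45.0 + 127.0 = -320.6
Financial account = -(-320.6 + 58.2 + (-36.6)) = 299.0

299.0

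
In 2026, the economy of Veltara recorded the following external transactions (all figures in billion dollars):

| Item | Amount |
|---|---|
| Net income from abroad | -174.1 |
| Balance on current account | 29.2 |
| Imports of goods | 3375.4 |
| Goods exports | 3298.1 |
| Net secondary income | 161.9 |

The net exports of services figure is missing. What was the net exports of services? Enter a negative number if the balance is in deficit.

Current account = goods balance + services balance + net primary income + net secondary income
Sum of the known components = -89.5
Net exports of services = CA - (known components) = 29.2 - (-89.5) = 118.7

118.7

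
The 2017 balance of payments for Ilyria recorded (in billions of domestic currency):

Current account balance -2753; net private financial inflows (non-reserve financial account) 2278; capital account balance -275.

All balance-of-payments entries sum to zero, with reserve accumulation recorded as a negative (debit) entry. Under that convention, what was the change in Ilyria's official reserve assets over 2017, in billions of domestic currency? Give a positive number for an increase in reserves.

Official reserve transactions balance = -((-2753) + (-275) + 2278) = 750
An accumulation of reserves is recorded as a debit (negative entry), so the change in the stock of reserves is the negative of that balance.
Change in official reserves = -(750) = -750

-750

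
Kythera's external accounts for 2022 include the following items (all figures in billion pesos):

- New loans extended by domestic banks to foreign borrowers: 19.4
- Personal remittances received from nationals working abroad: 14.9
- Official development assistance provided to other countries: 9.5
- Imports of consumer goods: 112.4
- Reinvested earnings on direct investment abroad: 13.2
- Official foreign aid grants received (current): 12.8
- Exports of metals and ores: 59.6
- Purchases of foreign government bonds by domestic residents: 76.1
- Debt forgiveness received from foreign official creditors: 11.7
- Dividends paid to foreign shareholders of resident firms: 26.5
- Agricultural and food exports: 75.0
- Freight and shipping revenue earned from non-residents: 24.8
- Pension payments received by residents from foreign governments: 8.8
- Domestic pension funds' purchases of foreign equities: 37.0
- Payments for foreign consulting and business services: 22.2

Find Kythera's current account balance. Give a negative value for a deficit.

Goods: 59.6 + 75.0 - 112.4 = 22.2
Services: 24.8 - 22.2 = 2.6
Primary income: 13.2 - 26.5 = -13.3
Secondary income: 14.9 - 9.5 + 8.8 + 12.8 = 27.0
Current account = 22.2 + 2.6 + (-13.3) + 27.0 = 38.5
(Excluded from the current account — financial account: new loans extended by domestic banks to foreign borrowers 19.4, purchases of foreign government bonds by domestic residents 76.1, domestic pension funds' purchases of foreign equities 37.0; capital account: debt forgiveness received from foreign official creditors 11.7.)

38.5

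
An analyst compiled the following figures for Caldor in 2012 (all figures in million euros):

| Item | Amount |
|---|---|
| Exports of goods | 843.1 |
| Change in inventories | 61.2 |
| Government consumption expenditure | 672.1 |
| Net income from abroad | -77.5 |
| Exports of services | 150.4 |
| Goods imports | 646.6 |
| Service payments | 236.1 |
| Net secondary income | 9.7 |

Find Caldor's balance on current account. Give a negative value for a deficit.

43.0

Goods balance = 843.1 - 646.6 = 196.5
Services balance = 150.4 - 236.1 = -85.7
Trade balance (goods + services) = 196.5 + (-85.7) = 110.8
Net primary income = -77.5
Net secondary income = 9.7
Current account = 110.8 + (-77.5) + 9.7 = 43.0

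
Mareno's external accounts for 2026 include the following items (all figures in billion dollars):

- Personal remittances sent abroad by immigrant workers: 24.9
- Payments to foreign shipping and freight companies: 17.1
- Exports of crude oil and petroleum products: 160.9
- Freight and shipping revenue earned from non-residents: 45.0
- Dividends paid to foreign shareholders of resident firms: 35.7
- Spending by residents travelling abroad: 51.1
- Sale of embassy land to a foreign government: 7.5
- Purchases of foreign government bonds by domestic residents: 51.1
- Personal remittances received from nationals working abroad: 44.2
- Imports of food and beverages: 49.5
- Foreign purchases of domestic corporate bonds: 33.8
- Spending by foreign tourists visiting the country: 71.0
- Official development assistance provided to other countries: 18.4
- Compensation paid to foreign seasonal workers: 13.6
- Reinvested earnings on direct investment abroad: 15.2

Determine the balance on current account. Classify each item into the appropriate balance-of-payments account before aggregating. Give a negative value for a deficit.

126.0

Goods: -49.5 + 160.9 = 111.4
Services: 71.0 + 45.0 - 17.1 - 51.1 = 47.8
Primary income: -35.7 + 15.2 - 13.6 = -34.1
Secondary income: -24.9 + 44.2 - 18.4 = 0.9
Current account = 111.4 + 47.8 + (-34.1) + 0.9 = 126.0
(Excluded from the current account — capital account: sale of embassy land to a foreign government 7.5; financial account: purchases of foreign government bonds by domestic residents 51.1, foreign purchases of domestic corporate bonds 33.8.)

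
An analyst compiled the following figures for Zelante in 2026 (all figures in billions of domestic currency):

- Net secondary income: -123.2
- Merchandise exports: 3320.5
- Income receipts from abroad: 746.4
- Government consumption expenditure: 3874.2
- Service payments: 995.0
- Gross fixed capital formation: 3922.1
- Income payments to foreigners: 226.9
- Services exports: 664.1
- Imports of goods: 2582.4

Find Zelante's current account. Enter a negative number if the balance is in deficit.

803.5

Goods balance = 3320.5 - 2582.4 = 738.1
Services balance = 664.1 - 995.0 = -330.9
Trade balance (goods + services) = 738.1 + (-330.9) = 407.2
Net primary income = 746.4 - 226.9 = 519.5
Net secondary income = -123.2
Current account = 407.2 + 519.5 + (-123.2) = 803.5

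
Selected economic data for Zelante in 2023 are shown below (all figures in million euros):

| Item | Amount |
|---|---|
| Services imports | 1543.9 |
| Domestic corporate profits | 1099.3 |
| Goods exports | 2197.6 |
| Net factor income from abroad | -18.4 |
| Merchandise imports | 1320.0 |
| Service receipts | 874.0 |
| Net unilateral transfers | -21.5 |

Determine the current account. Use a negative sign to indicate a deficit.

Goods balance = 2197.6 - 1320.0 = 877.6
Services balance = 874.0 - 1543.9 = -669.9
Trade balance (goods + services) = 877.6 + (-669.9) = 207.7
Net primary income = -18.4
Net secondary income = -21.5
Current account = 207.7 + (-18.4) + (-21.5) = 167.8

167.8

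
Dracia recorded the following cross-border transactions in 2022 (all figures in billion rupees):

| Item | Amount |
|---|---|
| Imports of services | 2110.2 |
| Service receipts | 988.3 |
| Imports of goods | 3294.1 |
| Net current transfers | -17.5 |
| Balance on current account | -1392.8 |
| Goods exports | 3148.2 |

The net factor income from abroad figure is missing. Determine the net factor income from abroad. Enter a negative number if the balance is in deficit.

Current account = goods balance + services balance + net primary income + net secondary income
Sum of the known components = -1285.3
Net factor income from abroad = CA - (known components) = -1392.8 - (-1285.3) = -107.5

-107.5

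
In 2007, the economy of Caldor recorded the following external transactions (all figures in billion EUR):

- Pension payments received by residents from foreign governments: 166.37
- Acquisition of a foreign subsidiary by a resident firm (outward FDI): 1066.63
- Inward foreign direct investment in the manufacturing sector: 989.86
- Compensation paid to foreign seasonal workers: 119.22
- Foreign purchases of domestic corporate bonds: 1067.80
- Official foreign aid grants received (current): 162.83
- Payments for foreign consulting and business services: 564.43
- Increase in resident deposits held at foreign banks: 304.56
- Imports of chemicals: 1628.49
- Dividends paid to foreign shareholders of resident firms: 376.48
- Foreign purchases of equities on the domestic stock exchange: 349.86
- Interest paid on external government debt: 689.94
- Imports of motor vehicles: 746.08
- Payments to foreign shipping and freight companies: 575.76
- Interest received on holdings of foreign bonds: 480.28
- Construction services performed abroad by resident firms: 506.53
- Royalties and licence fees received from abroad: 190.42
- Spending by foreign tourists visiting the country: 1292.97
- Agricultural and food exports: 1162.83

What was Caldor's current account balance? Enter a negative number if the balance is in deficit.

Goods: -746.08 + 1162.83 - 1628.49 = -1211.74
Services: -564.43 + 190.42 - 575.76 + 1292.97 + 506.53 = 849.73
Primary income: -376.48 + 480.28 - 689.94 - 119.22 = -705.36
Secondary income: 162.83 + 166.37 = 329.20
Current account = (-1211.74) + 849.73 + (-705.36) + 329.20 = -738.17
(Excluded from the current account — financial account: acquisition of a foreign subsidiary by a resident firm (outward FDI) 1066.63, inward foreign direct investment in the manufacturing sector 989.86, foreign purchases of domestic corporate bonds 1067.80, increase in resident deposits held at foreign banks 304.56, foreign purchases of equities on the domestic stock exchange 349.86.)

-738.17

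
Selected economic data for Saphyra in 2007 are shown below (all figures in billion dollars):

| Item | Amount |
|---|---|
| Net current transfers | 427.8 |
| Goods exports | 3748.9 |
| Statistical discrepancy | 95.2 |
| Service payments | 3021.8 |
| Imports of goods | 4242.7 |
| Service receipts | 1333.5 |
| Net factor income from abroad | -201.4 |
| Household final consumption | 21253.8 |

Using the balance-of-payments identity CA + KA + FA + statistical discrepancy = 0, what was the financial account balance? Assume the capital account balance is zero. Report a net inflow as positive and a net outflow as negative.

Goods balance = 3748.9 - 4242.7 = -493.8
Services balance = 1333.5 - 3021.8 = -1688.3
Trade balance (goods + services) = -493.8 + (-1688.3) = -2182.1
Net primary income = -201.4
Net secondary income = 427.8
Current account = -2182.1 + (-201.4) + 427.8 = -1955.7
Financial account = -(-1955.7 + 95.2) = 1860.5

1860.5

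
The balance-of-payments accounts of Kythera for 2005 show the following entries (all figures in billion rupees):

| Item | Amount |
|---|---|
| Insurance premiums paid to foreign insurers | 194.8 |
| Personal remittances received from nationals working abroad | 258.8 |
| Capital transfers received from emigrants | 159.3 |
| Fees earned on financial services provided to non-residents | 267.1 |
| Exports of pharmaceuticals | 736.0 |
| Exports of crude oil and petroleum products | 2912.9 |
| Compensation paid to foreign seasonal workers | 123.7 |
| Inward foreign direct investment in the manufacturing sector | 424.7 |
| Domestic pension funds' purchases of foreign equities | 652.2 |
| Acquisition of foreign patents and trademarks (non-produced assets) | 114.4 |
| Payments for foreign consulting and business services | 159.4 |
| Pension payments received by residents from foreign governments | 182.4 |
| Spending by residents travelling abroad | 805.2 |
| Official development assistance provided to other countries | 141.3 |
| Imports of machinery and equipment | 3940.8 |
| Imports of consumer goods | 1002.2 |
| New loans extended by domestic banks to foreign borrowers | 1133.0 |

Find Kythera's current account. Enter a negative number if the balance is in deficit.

Goods: -3940.8 + 736.0 - 1002.2 + 2912.9 = -1294.1
Services: -805.2 - 159.4 - 194.8 + 267.1 = -892.3
Primary income: -123.7
Secondary income: 182.4 + 258.8 - 141.3 = 299.9
Current account = (-1294.1) + (-892.3) + (-123.7) + 299.9 = -2010.2
(Excluded from the current account — capital account: capital transfers received from emigrants 159.3, acquisition of foreign patents and trademarks (non-produced assets) 114.4; financial account: inward foreign direct investment in the manufacturing sector 424.7, domestic pension funds' purchases of foreign equities 652.2, new loans extended by domestic banks to foreign borrowers 1133.0.)

-2010.2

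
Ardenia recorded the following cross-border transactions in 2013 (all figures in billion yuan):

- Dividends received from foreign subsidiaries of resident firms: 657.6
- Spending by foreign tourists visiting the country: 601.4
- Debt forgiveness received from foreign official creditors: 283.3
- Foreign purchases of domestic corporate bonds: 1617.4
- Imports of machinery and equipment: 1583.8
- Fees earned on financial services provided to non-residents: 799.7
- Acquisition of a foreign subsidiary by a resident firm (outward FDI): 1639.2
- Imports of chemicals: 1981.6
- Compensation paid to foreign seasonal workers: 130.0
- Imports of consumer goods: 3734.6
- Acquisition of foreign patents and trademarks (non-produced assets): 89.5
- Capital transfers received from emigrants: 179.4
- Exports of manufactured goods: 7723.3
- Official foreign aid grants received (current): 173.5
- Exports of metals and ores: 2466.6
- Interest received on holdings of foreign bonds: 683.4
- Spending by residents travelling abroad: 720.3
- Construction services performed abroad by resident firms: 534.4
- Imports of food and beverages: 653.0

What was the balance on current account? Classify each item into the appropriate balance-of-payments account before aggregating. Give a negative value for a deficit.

4836.6

Goods: -653.0 + 7723.3 - 1981.6 - 3734.6 + 2466.6 - 1583.8 = 2236.9
Services: 534.4 - 720.3 + 799.7 + 601.4 = 1215.2
Primary income: 683.4 - 130.0 + 657.6 = 1211.0
Secondary income: 173.5
Current account = 2236.9 + 1215.2 + 1211.0 + 173.5 = 4836.6
(Excluded from the current account — capital account: debt forgiveness received from foreign official creditors 283.3, acquisition of foreign patents and trademarks (non-produced assets) 89.5, capital transfers received from emigrants 179.4; financial account: foreign purchases of domestic corporate bonds 1617.4, acquisition of a foreign subsidiary by a resident firm (outward FDI) 1639.2.)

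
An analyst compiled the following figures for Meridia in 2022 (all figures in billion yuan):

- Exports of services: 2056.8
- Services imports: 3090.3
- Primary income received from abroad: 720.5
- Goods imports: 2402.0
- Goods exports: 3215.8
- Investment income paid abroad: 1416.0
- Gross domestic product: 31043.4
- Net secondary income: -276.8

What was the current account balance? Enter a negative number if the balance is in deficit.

Goods balance = 3215.8 - 2402.0 = 813.8
Services balance = 2056.8 - 3090.3 = -1033.5
Trade balance (goods + services) = 813.8 + (-1033.5) = -219.7
Net primary income = 720.5 - 1416.0 = -695.5
Net secondary income = -276.8
Current account = -219.7 + (-695.5) + (-276.8) = -1192.0

-1192.0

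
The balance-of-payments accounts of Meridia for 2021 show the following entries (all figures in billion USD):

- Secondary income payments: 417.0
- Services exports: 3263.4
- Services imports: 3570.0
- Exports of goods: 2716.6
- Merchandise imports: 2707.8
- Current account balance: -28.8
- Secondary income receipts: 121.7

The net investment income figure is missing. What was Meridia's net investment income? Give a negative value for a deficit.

Current account = goods balance + services balance + net primary income + net secondary income
Sum of the known components = -593.1
Net investment income = CA - (known components) = -28.8 - (-593.1) = 564.3

564.3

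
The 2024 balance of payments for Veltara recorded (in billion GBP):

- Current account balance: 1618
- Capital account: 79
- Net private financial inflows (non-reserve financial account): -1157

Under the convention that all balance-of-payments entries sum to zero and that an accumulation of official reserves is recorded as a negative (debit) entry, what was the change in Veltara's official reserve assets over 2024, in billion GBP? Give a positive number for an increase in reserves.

540

Official reserve transactions balance = -(1618 + 79 + (-1157)) = -540
An accumulation of reserves is recorded as a debit (negative entry), so the change in the stock of reserves is the negative of that balance.
Change in official reserves = -(-540) = 540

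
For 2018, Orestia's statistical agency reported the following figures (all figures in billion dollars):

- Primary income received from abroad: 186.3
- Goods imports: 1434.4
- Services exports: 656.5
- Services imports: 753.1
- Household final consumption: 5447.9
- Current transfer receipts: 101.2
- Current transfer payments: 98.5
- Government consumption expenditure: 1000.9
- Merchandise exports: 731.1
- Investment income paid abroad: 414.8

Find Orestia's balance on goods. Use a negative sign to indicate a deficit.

Goods balance = 731.1 - 1434.4 = -703.3

-703.3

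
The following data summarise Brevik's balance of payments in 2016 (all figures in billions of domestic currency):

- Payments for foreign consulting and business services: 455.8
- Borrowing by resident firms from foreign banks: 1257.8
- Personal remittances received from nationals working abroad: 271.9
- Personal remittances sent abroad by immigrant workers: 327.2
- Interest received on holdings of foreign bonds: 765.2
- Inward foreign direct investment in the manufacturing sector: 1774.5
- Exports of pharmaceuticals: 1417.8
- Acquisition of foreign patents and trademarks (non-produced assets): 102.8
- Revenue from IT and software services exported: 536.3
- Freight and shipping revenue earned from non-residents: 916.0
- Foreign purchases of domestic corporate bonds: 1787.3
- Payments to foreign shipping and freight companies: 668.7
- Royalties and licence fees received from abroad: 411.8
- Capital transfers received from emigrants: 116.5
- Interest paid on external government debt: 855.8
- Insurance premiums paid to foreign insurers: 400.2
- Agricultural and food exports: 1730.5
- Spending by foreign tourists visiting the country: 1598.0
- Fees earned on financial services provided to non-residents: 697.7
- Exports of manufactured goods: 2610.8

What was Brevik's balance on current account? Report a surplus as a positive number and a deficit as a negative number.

Goods: 1730.5 + 2610.8 + 1417.8 = 5759.1
Services: 697.7 + 916.0 - 668.7 + 411.8 - 455.8 + 1598.0 - 400.2 + 536.3 = 2635.1
Primary income: -855.8 + 765.2 = -90.6
Secondary income: -327.2 + 271.9 = -55.3
Current account = 5759.1 + 2635.1 + (-90.6) + (-55.3) = 8248.3
(Excluded from the current account — financial account: borrowing by resident firms from foreign banks 1257.8, inward foreign direct investment in the manufacturing sector 1774.5, foreign purchases of domestic corporate bonds 1787.3; capital account: acquisition of foreign patents and trademarks (non-produced assets) 102.8, capital transfers received from emigrants 116.5.)

8248.3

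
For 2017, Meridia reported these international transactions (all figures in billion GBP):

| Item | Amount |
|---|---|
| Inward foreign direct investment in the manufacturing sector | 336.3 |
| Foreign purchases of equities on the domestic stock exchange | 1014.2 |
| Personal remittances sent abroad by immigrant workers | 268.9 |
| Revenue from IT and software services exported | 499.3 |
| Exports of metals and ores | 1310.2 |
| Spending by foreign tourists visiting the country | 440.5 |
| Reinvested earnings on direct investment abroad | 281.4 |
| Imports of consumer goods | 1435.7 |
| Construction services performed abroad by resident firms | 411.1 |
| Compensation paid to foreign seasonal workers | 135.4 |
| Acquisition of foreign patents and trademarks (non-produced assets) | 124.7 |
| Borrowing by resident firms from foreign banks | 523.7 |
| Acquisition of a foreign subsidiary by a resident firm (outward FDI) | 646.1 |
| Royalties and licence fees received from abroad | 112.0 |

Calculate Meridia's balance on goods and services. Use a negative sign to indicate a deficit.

1337.4

Goods: -1435.7 + 1310.2 = -125.5
Services: 112.0 + 440.5 + 411.1 + 499.3 = 1462.9
Trade balance = -125.5 + 1462.9 = 1337.4
(Excluded from the trade balance — financial account: inward foreign direct investment in the manufacturing sector 336.3, foreign purchases of equities on the domestic stock exchange 1014.2, borrowing by resident firms from foreign banks 523.7, acquisition of a foreign subsidiary by a resident firm (outward FDI) 646.1; secondary income: personal remittances sent abroad by immigrant workers 268.9; primary income: reinvested earnings on direct investment abroad 281.4, compensation paid to foreign seasonal workers 135.4; capital account: acquisition of foreign patents and trademarks (non-produced assets) 124.7.)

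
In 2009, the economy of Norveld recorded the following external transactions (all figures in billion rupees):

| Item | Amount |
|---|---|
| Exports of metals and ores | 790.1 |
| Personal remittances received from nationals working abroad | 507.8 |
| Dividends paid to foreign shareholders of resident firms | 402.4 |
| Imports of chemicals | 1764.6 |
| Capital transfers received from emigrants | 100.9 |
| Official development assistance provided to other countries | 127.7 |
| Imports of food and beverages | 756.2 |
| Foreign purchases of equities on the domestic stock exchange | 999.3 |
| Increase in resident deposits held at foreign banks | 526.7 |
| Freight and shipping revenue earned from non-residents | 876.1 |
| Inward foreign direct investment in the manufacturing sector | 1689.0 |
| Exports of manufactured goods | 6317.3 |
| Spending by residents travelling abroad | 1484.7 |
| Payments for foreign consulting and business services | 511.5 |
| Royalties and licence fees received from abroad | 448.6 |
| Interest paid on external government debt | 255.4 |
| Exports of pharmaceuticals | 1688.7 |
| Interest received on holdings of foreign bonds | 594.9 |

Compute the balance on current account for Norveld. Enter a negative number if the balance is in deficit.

5921.0

Goods: 1688.7 - 1764.6 - 756.2 + 790.1 + 6317.3 = 6275.3
Services: -511.5 - 1484.7 + 448.6 + 876.1 = -671.5
Primary income: -402.4 + 594.9 - 255.4 = -62.9
Secondary income: -127.7 + 507.8 = 380.1
Current account = 6275.3 + (-671.5) + (-62.9) + 380.1 = 5921.0
(Excluded from the current account — capital account: capital transfers received from emigrants 100.9; financial account: foreign purchases of equities on the domestic stock exchange 999.3, increase in resident deposits held at foreign banks 526.7, inward foreign direct investment in the manufacturing sector 1689.0.)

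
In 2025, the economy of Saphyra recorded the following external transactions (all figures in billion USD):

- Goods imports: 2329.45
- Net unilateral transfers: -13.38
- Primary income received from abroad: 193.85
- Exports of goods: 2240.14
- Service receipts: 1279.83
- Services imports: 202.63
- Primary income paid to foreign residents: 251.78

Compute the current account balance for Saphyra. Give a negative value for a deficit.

Goods balance = 2240.14 - 2329.45 = -89.31
Services balance = 1279.83 - 202.63 = 1077.20
Trade balance (goods + services) = -89.31 + 1077.20 = 987.89
Net primary income = 193.85 - 251.78 = -57.93
Net secondary income = -13.38
Current account = 987.89 + (-57.93) + (-13.38) = 916.58

916.58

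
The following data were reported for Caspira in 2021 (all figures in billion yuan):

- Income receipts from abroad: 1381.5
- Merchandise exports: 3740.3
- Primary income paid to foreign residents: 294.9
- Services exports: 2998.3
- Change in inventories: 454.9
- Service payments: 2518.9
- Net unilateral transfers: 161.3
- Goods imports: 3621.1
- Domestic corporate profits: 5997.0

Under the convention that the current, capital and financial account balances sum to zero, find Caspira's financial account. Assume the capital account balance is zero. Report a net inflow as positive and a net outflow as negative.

Goods balance = 3740.3 - 3621.1 = 119.2
Services balance = 2998.3 - 2518.9 = 479.4
Trade balance (goods + services) = 119.2 + 479.4 = 598.6
Net primary income = 1381.5 - 294.9 = 1086.6
Net secondary income = 161.3
Current account = 598.6 + 1086.6 + 161.3 = 1846.5
Financial account = -(1846.5) = -1846.5

-1846.5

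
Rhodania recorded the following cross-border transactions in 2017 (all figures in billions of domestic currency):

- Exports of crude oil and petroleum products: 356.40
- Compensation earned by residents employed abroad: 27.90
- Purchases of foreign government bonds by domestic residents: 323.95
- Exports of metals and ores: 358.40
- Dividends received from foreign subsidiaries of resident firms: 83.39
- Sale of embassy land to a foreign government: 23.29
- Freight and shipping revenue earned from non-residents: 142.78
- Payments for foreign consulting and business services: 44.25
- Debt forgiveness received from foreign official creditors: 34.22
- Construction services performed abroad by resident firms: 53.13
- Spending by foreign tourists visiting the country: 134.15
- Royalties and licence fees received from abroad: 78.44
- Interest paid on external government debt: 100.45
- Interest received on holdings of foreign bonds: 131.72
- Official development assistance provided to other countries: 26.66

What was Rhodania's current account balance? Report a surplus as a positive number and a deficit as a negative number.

1194.95

Goods: 356.40 + 358.40 = 714.80
Services: 134.15 + 78.44 + 53.13 - 44.25 + 142.78 = 364.25
Primary income: 83.39 + 131.72 - 100.45 + 27.90 = 142.56
Secondary income: -26.66
Current account = 714.80 + 364.25 + 142.56 + (-26.66) = 1194.95
(Excluded from the current account — financial account: purchases of foreign government bonds by domestic residents 323.95; capital account: sale of embassy land to a foreign government 23.29, debt forgiveness received from foreign official creditors 34.22.)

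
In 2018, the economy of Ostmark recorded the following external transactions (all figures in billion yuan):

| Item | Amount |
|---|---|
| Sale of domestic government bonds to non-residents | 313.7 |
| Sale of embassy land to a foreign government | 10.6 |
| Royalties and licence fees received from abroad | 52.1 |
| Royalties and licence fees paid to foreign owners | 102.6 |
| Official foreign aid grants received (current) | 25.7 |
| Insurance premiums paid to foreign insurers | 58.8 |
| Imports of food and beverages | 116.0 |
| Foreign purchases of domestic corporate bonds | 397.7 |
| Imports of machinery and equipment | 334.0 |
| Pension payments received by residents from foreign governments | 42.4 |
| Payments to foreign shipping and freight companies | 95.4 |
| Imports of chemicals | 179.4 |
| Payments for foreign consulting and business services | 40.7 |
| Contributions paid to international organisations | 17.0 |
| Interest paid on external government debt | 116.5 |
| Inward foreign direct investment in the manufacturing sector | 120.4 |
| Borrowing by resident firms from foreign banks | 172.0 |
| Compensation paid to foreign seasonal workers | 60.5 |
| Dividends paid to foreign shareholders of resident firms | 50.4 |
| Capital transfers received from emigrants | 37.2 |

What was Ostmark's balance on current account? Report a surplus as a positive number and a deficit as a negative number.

Goods: -334.0 - 179.4 - 116.0 = -629.4
Services: 52.1 - 40.7 - 95.4 - 58.8 - 102.6 = -245.4
Primary income: -60.5 - 116.5 - 50.4 = -227.4
Secondary income: 42.4 - 17.0 + 25.7 = 51.1
Current account = (-629.4) + (-245.4) + (-227.4) + 51.1 = -1051.1
(Excluded from the current account — financial account: sale of domestic government bonds to non-residents 313.7, foreign purchases of domestic corporate bonds 397.7, inward foreign direct investment in the manufacturing sector 120.4, borrowing by resident firms from foreign banks 172.0; capital account: sale of embassy land to a foreign government 10.6, capital transfers received from emigrants 37.2.)

-1051.1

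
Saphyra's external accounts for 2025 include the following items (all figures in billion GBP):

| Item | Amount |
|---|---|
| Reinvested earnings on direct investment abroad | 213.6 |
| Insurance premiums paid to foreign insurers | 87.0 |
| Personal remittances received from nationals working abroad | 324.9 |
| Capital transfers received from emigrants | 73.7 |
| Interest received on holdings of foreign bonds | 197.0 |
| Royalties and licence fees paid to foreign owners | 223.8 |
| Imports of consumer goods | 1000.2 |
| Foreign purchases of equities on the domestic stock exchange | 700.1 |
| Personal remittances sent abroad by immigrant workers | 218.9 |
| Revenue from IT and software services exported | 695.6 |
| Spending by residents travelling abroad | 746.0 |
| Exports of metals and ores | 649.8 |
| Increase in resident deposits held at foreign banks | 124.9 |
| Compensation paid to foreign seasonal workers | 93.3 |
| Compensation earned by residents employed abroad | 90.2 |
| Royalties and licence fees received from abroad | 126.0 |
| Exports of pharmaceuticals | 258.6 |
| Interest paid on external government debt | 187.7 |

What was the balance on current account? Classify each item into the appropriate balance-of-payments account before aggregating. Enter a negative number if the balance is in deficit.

-1.2

Goods: 258.6 + 649.8 - 1000.2 = -91.8
Services: -223.8 - 87.0 + 695.6 + 126.0 - 746.0 = -235.2
Primary income: 213.6 + 197.0 - 93.3 + 90.2 - 187.7 = 219.8
Secondary income: 324.9 - 218.9 = 106.0
Current account = (-91.8) + (-235.2) + 219.8 + 106.0 = -1.2
(Excluded from the current account — capital account: capital transfers received from emigrants 73.7; financial account: foreign purchases of equities on the domestic stock exchange 700.1, increase in resident deposits held at foreign banks 124.9.)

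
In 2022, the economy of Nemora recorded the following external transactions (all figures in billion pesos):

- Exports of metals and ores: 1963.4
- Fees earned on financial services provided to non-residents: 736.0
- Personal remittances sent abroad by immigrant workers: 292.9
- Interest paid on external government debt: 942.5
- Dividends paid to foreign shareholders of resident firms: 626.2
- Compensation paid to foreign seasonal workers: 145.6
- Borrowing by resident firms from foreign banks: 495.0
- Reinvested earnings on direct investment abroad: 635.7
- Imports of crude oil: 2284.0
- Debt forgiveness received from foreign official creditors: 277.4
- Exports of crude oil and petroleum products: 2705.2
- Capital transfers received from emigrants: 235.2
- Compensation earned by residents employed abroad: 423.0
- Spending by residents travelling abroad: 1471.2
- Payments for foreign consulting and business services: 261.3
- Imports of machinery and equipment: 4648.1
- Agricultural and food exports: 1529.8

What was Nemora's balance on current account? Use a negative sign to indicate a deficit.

-2678.7

Goods: -2284.0 - 4648.1 + 1963.4 + 1529.8 + 2705.2 = -733.7
Services: 736.0 - 261.3 - 1471.2 = -996.5
Primary income: -145.6 + 635.7 - 626.2 - 942.5 + 423.0 = -655.6
Secondary income: -292.9
Current account = (-733.7) + (-996.5) + (-655.6) + (-292.9) = -2678.7
(Excluded from the current account — financial account: borrowing by resident firms from foreign banks 495.0; capital account: debt forgiveness received from foreign official creditors 277.4, capital transfers received from emigrants 235.2.)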